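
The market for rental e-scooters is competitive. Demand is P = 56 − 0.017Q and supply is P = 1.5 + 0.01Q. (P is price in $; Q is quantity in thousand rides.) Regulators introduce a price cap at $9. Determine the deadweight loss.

$21723.38 thousand

Competitive equilibrium: 56 − 0.017Q = 1.5 + 0.01Q → Q* = 2018.5185, P* = 21.6852.
At the ceiling P = 9, quantity supplied = (9 − 1.5)/0.01 = 750.
Willingness to pay at Q' = 750: 56 − 0.017·750 = 43.25.
ΔQ = 2018.5185 − 750 = 1268.5185; wedge = 43.25 − 9 = 34.25.
Welfare loss = ½ × 1268.5185 × 34.25 = $21723.38 thousand.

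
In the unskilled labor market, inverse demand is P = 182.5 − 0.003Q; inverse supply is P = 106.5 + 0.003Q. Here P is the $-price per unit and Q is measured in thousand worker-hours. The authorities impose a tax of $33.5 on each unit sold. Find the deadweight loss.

$93520.83 thousand

Competitive equilibrium: 182.5 − 0.003Q = 106.5 + 0.003Q → Q* = 12666.6667, P* = 144.5.
With the tax, the buyer price exceeds the seller price by 33.5: (182.5 − 0.003Q) − (106.5 + 0.003Q) = 33.5 → Q' = 7083.3333.
ΔQ = 12666.6667 − 7083.3333 = 5583.3334; the wedge equals the tax, 33.5.
DWL = ½ × 5583.3334 × 33.5 = $93520.83 thousand.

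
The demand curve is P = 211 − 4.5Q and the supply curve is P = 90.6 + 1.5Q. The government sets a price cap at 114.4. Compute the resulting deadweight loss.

Competitive equilibrium: 211 − 4.5Q = 90.6 + 1.5Q → Q* = 20.0667, P* = 120.7.
At the ceiling P = 114.4, quantity supplied = (114.4 − 90.6)/1.5 = 15.8667.
Willingness to pay at Q' = 15.8667: 211 − 4.5·15.8667 = 139.5999.
ΔQ = 20.0667 − 15.8667 = 4.2; wedge = 139.5999 − 114.4 = 25.1999.
DWL = ½ × 4.2 × 25.1999 = 52.92.

52.92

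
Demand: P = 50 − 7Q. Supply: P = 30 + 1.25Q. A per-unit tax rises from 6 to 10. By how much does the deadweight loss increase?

Competitive equilibrium: 50 − 7Q = 30 + 1.25Q → Q* = 2.4242, P* = 33.0303.
For a per-unit tax t: ΔQ = t/8.25, so DWL = ½·t·(t/8.25) = t²/16.5.
At t = 6: DWL = 2.182. At t = 10: DWL = 6.061.
Increase = 6.061 − 2.182 = 3.88.

3.88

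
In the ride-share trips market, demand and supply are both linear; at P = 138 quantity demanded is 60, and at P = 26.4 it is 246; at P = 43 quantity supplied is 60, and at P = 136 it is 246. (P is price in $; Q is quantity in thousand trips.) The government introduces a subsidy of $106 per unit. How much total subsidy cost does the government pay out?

Demand slope = (26.4 − 138)/(246 − 60) = −0.6, so P = 174 − 0.6Q.
Supply slope = (136 − 43)/(246 − 60) = 0.5, so P = 13 + 0.5Q.
Competitive equilibrium: 174 − 0.6Q = 13 + 0.5Q → Q* = 146.3636, P* = 86.1818.
The subsidy lowers effective supply by 106: P = 0.5Q − 93.
New quantity: 174 − 0.6Q = 0.5Q − 93 → Q' = 242.7273.
Total subsidy cost = 106 × 242.7273 = $25729.09 thousand.

$25729.09 thousand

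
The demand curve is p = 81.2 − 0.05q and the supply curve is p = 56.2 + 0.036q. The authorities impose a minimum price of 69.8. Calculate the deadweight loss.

169.03

Competitive equilibrium: 81.2 − 0.05q = 56.2 + 0.036q → q* = 290.6977, p* = 66.6651.
At the floor p = 69.8, quantity demanded = (81.2 − 69.8)/0.05 = 228.
Sellers' marginal cost at q' = 228: 56.2 + 0.036·228 = 64.408.
Δq = 290.6977 − 228 = 62.6977; wedge = 69.8 − 64.408 = 5.392.
Deadweight loss = ½ × 62.6977 × 5.392 = 169.03.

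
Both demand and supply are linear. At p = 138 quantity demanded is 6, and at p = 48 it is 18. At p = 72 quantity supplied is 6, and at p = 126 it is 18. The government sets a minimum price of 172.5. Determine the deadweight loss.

Demand slope = (48 − 138)/(18 − 6) = −7.5, so p = 183 − 7.5q.
Supply slope = (126 − 72)/(18 − 6) = 4.5, so p = 45 + 4.5q.
Competitive equilibrium: 183 − 7.5q = 45 + 4.5q → q* = 11.5, p* = 96.75.
At the floor p = 172.5, quantity demanded = (183 − 172.5)/7.5 = 1.4.
Sellers' marginal cost at q' = 1.4: 45 + 4.5·1.4 = 51.3.
Δq = 11.5 − 1.4 = 10.1; wedge = 172.5 − 51.3 = 121.2.
Deadweight loss = ½ × 10.1 × 121.2 = 612.06.

612.06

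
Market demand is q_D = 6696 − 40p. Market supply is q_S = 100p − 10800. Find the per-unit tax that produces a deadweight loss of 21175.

38.5

In inverse form: demand p = 167.4 − 0.025q, supply p = 108 + 0.01q.
Competitive equilibrium: 167.4 − 0.025q = 108 + 0.01q → q* = 1697.1429, p* = 124.9714.
A tax t gives Δq = t/0.035 and wedge t, so DWL = t²/0.07.
t²/0.07 = 21175 → t² = 1482.25 → t = 38.5.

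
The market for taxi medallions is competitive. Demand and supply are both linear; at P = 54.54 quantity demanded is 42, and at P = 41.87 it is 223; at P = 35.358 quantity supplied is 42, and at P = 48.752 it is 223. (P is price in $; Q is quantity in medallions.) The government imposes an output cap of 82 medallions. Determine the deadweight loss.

Demand slope = (41.87 − 54.54)/(223 − 42) = −0.07, so P = 57.48 − 0.07Q.
Supply slope = (48.752 − 35.358)/(223 − 42) = 0.074, so P = 32.25 + 0.074Q.
Competitive equilibrium: 57.48 − 0.07Q = 32.25 + 0.074Q → Q* = 175.2083, P* = 45.2154.
At Q = 82: demand price = 57.48 − 0.07·82 = 51.74; supply price = 32.25 + 0.074·82 = 38.318.
ΔQ = 175.2083 − 82 = 93.2083; wedge = 51.74 − 38.318 = 13.422.
Deadweight loss = ½ × 93.2083 × 13.422 = $625.52.

$625.52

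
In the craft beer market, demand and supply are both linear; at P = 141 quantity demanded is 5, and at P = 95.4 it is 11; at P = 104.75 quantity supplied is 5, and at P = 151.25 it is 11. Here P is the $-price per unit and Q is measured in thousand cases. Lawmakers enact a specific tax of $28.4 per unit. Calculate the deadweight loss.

Demand slope = (95.4 − 141)/(11 − 5) = −7.6, so P = 179 − 7.6Q.
Supply slope = (151.25 − 104.75)/(11 − 5) = 7.75, so P = 66 + 7.75Q.
Competitive equilibrium: 179 − 7.6Q = 66 + 7.75Q → Q* = 7.3616, P* = 123.0521.
With the tax, the buyer price exceeds the seller price by 28.4: (179 − 7.6Q) − (66 + 7.75Q) = 28.4 → Q' = 5.5114.
ΔQ = 7.3616 − 5.5114 = 1.8502; the wedge equals the tax, 28.4.
The triangle = ½ × 1.8502 × 28.4 = $26.27 thousand.

$26.27 thousand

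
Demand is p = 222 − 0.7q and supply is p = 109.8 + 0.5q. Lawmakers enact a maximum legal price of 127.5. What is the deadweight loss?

2025.366

Competitive equilibrium: 222 − 0.7q = 109.8 + 0.5q → q* = 93.5, p* = 156.55.
At the ceiling p = 127.5, quantity supplied = (127.5 − 109.8)/0.5 = 35.4.
Willingness to pay at q' = 35.4: 222 − 0.7·35.4 = 197.22.
Δq = 93.5 − 35.4 = 58.1; wedge = 197.22 − 127.5 = 69.72.
Deadweight loss = ½ × 58.1 × 69.72 = 2025.366.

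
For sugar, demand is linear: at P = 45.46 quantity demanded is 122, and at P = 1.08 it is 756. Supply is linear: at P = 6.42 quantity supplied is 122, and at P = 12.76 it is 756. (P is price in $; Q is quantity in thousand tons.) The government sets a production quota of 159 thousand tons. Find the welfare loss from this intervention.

Demand slope = (1.08 − 45.46)/(756 − 122) = −0.07, so P = 54 − 0.07Q.
Supply slope = (12.76 − 6.42)/(756 − 122) = 0.01, so P = 5.2 + 0.01Q.
Competitive equilibrium: 54 − 0.07Q = 5.2 + 0.01Q → Q* = 610, P* = 11.3.
At Q = 159: demand price = 54 − 0.07·159 = 42.87; supply price = 5.2 + 0.01·159 = 6.79.
ΔQ = 610 − 159 = 451; wedge = 42.87 − 6.79 = 36.08.
Welfare loss = ½ × 451 × 36.08 = $8136.04 thousand.

$8136.04 thousand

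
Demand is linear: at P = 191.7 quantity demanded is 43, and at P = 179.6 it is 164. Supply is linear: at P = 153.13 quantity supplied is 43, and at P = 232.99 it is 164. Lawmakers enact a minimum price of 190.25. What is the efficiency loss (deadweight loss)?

499.34

Demand slope = (179.6 − 191.7)/(164 − 43) = −0.1, so P = 196 − 0.1Q.
Supply slope = (232.99 − 153.13)/(164 − 43) = 0.66, so P = 124.75 + 0.66Q.
Competitive equilibrium: 196 − 0.1Q = 124.75 + 0.66Q → Q* = 93.75, P* = 186.625.
At the floor P = 190.25, quantity demanded = (196 − 190.25)/0.1 = 57.5.
Sellers' marginal cost at Q' = 57.5: 124.75 + 0.66·57.5 = 162.7.
ΔQ = 93.75 − 57.5 = 36.25; wedge = 190.25 − 162.7 = 27.55.
The triangle = ½ × 36.25 × 27.55 = 499.34.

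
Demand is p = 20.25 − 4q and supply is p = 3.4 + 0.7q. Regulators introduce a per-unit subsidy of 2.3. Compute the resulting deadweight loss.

0.56

Competitive equilibrium: 20.25 − 4q = 3.4 + 0.7q → q* = 3.5851, p* = 5.9096.
The subsidy lowers effective supply by 2.3: p = 1.1 + 0.7q.
New quantity: 20.25 − 4q = 1.1 + 0.7q → q' = 4.0745.
Overproduction Δq = 4.0745 − 3.5851 = 0.4894; wedge = subsidy = 2.3.
Deadweight loss = ½ × 0.4894 × 2.3 = 0.56.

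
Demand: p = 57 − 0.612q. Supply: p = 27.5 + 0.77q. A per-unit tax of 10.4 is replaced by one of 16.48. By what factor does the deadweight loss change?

2.511

Competitive equilibrium: 57 − 0.612q = 27.5 + 0.77q → q* = 21.3459, p* = 43.9363.
For a per-unit tax t: Δq = t/1.382, so DWL = ½·t·(t/1.382) = t²/2.764.
At t = 10.4: DWL = 39.132. At t = 16.48: DWL = 98.260.
Ratio = (16.48/10.4)² = 2.511.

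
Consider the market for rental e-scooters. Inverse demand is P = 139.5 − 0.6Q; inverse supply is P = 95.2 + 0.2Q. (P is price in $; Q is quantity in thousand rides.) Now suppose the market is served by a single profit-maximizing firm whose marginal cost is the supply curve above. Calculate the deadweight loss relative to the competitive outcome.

$225.29 thousand

Competitive equilibrium: 139.5 − 0.6Q = 95.2 + 0.2Q → Q* = 55.375, P* = 106.275.
Marginal revenue: MR = 139.5 − 1.2Q. Set MR = MC: 139.5 − 1.2Q = 95.2 + 0.2Q → Q_m = 31.6429.
Price P_m = 139.5 − 0.6·31.6429 = 120.5143; MC(Q_m) = 95.2 + 0.2·31.6429 = 101.5286.
Competitive Q* = 55.375, so ΔQ = 23.7321; wedge = 120.5143 − 101.5286 = 18.9857.
Welfare loss = ½ × 23.7321 × 18.9857 = $225.29 thousand.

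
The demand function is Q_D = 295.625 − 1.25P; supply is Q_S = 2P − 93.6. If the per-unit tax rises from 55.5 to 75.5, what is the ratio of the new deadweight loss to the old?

In inverse form: demand P = 236.5 − 0.8Q, supply P = 46.8 + 0.5Q.
Competitive equilibrium: 236.5 − 0.8Q = 46.8 + 0.5Q → Q* = 145.9231, P* = 119.7615.
For a per-unit tax t: ΔQ = t/1.3, so DWL = ½·t·(t/1.3) = t²/2.6.
At t = 55.5: DWL = 1184.712. At t = 75.5: DWL = 2192.404.
Ratio = (75.5/55.5)² = 1.851.

1.851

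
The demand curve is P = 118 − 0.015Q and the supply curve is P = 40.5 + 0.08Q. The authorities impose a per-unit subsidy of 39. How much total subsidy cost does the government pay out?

Competitive equilibrium: 118 − 0.015Q = 40.5 + 0.08Q → Q* = 815.7895, P* = 105.7632.
The subsidy lowers effective supply by 39: P = 1.5 + 0.08Q.
New quantity: 118 − 0.015Q = 1.5 + 0.08Q → Q' = 1226.3158.
Total subsidy cost = 39 × 1226.3158 = 47826.32.

47826.32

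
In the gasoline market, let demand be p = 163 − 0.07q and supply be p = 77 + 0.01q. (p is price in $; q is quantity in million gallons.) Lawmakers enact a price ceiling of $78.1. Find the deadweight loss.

Competitive equilibrium: 163 − 0.07q = 77 + 0.01q → q* = 1075, p* = 87.75.
At the ceiling p = 78.1, quantity supplied = (78.1 − 77)/0.01 = 110.
Willingness to pay at q' = 110: 163 − 0.07·110 = 155.3.
Δq = 1075 − 110 = 965; wedge = 155.3 − 78.1 = 77.2.
DWL = ½ × 965 × 77.2 = $37249 million.

$37249 million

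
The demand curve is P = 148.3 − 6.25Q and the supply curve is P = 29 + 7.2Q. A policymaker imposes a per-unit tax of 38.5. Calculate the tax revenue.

231.29

Competitive equilibrium: 148.3 − 6.25Q = 29 + 7.2Q → Q* = 8.86989, P* = 92.8632.
With the tax, the buyer price exceeds the seller price by 38.5: (148.3 − 6.25Q) − (29 + 7.2Q) = 38.5 → Q' = 6.00743.
Tax revenue = 38.5 × 6.00743 = 231.29.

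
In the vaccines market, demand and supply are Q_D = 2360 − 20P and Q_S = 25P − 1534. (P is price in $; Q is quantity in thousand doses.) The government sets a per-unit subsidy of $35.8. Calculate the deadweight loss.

$7120.22 thousand

In inverse form: demand P = 118 − 0.05Q, supply P = 61.36 + 0.04Q.
Competitive equilibrium: 118 − 0.05Q = 61.36 + 0.04Q → Q* = 629.3333, P* = 86.5333.
The subsidy lowers effective supply by 35.8: P = 25.56 + 0.04Q.
New quantity: 118 − 0.05Q = 25.56 + 0.04Q → Q' = 1027.1111.
Overproduction ΔQ = 1027.1111 − 629.3333 = 397.7778; wedge = subsidy = 35.8.
DWL = ½ × 397.7778 × 35.8 = $7120.22 thousand.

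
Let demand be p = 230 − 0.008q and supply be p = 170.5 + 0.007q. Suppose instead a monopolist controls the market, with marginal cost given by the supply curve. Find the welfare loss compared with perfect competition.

14277

Competitive equilibrium: 230 − 0.008q = 170.5 + 0.007q → q* = 3966.66667, p* = 198.26667.
Marginal revenue: MR = 230 − 0.016q. Set MR = MC: 230 − 0.016q = 170.5 + 0.007q → q_m = 2586.95652.
Price p_m = 230 − 0.008·2586.95652 = 209.30435; MC(q_m) = 170.5 + 0.007·2586.95652 = 188.6087.
Competitive q* = 3966.66667, so Δq = 1379.71015; wedge = 209.30435 − 188.6087 = 20.69565.
The triangle = ½ × 1379.71015 × 20.69565 = 14277.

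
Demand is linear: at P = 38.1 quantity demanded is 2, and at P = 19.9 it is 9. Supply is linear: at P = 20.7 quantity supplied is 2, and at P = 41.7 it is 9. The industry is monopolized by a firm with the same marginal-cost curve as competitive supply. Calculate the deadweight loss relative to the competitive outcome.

7.34

Demand slope = (19.9 − 38.1)/(9 − 2) = −2.6, so P = 43.3 − 2.6Q.
Supply slope = (41.7 − 20.7)/(9 − 2) = 3, so P = 14.7 + 3Q.
Competitive equilibrium: 43.3 − 2.6Q = 14.7 + 3Q → Q* = 5.1071, P* = 30.0214.
Marginal revenue: MR = 43.3 − 5.2Q. Set MR = MC: 43.3 − 5.2Q = 14.7 + 3Q → Q_m = 3.4878.
Price P_m = 43.3 − 2.6·3.4878 = 34.2317; MC(Q_m) = 14.7 + 3·3.4878 = 25.1634.
Competitive Q* = 5.1071, so ΔQ = 1.6193; wedge = 34.2317 − 25.1634 = 9.0683.
The triangle = ½ × 1.6193 × 9.0683 = 7.34.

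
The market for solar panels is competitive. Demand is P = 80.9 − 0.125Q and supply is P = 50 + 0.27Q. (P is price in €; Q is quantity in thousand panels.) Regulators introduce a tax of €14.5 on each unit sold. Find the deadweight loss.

€266.14 thousand

Competitive equilibrium: 80.9 − 0.125Q = 50 + 0.27Q → Q* = 78.2278, P* = 71.1215.
With the tax, the buyer price exceeds the seller price by 14.5: (80.9 − 0.125Q) − (50 + 0.27Q) = 14.5 → Q' = 41.519.
ΔQ = 78.2278 − 41.519 = 36.7088; the wedge equals the tax, 14.5.
Welfare loss = ½ × 36.7088 × 14.5 = €266.14 thousand.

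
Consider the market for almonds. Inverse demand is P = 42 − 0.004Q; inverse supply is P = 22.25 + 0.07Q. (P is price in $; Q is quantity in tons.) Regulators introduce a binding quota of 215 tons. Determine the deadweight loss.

$99.63

Competitive equilibrium: 42 − 0.004Q = 22.25 + 0.07Q → Q* = 266.8919, P* = 40.9324.
At Q = 215: demand price = 42 − 0.004·215 = 41.14; supply price = 22.25 + 0.07·215 = 37.3.
ΔQ = 266.8919 − 215 = 51.8919; wedge = 41.14 − 37.3 = 3.84.
The triangle = ½ × 51.8919 × 3.84 = $99.63.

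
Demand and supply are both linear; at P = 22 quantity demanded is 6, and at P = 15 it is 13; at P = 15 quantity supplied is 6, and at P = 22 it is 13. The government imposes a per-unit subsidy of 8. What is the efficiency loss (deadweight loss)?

Demand slope = (15 − 22)/(13 − 6) = −1, so P = 28 − Q.
Supply slope = (22 − 15)/(13 − 6) = 1, so P = 9 + Q.
Competitive equilibrium: 28 − Q = 9 + Q → Q* = 9.5, P* = 18.5.
The subsidy lowers effective supply by 8: P = 1 + Q.
New quantity: 28 − Q = 1 + Q → Q' = 13.5.
Overproduction ΔQ = 13.5 − 9.5 = 4; wedge = subsidy = 8.
Deadweight loss = ½ × 4 × 8 = 16.

16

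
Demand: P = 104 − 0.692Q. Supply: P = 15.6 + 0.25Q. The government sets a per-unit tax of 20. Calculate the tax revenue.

Competitive equilibrium: 104 − 0.692Q = 15.6 + 0.25Q → Q* = 93.8429, P* = 39.0607.
With the tax, the buyer price exceeds the seller price by 20: (104 − 0.692Q) − (15.6 + 0.25Q) = 20 → Q' = 72.6115.
Tax revenue = 20 × 72.6115 = 1452.23.

1452.23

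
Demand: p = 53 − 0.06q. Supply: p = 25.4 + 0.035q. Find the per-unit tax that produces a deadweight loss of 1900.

Competitive equilibrium: 53 − 0.06q = 25.4 + 0.035q → q* = 290.5263, p* = 35.5684.
A tax t gives Δq = t/0.095 and wedge t, so DWL = t²/0.19.
t²/0.19 = 1900 → t² = 361 → t = 19.

19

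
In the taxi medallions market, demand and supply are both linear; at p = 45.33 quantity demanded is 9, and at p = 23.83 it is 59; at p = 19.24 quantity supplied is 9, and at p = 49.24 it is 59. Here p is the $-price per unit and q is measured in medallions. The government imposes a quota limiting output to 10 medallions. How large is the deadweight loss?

Demand slope = (23.83 − 45.33)/(59 − 9) = −0.43, so p = 49.2 − 0.43q.
Supply slope = (49.24 − 19.24)/(59 − 9) = 0.6, so p = 13.84 + 0.6q.
Competitive equilibrium: 49.2 − 0.43q = 13.84 + 0.6q → q* = 34.3301, p* = 34.4381.
At q = 10: demand price = 49.2 − 0.43·10 = 44.9; supply price = 13.84 + 0.6·10 = 19.84.
Δq = 34.3301 − 10 = 24.3301; wedge = 44.9 − 19.84 = 25.06.
DWL = ½ × 24.3301 × 25.06 = $304.86.

$304.86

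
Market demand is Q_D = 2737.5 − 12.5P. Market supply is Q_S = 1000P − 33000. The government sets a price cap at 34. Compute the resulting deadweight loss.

In inverse form: demand P = 219 − 0.08Q, supply P = 33 + 0.001Q.
Competitive equilibrium: 219 − 0.08Q = 33 + 0.001Q → Q* = 2296.2963, P* = 35.2963.
At the ceiling P = 34, quantity supplied = (34 − 33)/0.001 = 1000.
Willingness to pay at Q' = 1000: 219 − 0.08·1000 = 139.
ΔQ = 2296.2963 − 1000 = 1296.2963; wedge = 139 − 34 = 105.
DWL = ½ × 1296.2963 × 105 = 68055.56.

68055.56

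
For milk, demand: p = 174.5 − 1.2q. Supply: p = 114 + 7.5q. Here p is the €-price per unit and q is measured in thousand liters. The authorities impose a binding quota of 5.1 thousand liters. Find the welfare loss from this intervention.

Competitive equilibrium: 174.5 − 1.2q = 114 + 7.5q → q* = 6.954, p* = 166.1552.
At q = 5.1: demand price = 174.5 − 1.2·5.1 = 168.38; supply price = 114 + 7.5·5.1 = 152.25.
Δq = 6.954 − 5.1 = 1.854; wedge = 168.38 − 152.25 = 16.13.
Deadweight loss = ½ × 1.854 × 16.13 = €14.95 thousand.

€14.95 thousand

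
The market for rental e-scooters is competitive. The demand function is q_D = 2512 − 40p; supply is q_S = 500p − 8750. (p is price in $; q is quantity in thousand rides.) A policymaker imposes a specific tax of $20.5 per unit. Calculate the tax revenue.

$18829.63 thousand

In inverse form: demand p = 62.8 − 0.025q, supply p = 17.5 + 0.002q.
Competitive equilibrium: 62.8 − 0.025q = 17.5 + 0.002q → q* = 1677.7778, p* = 20.8556.
With the tax, the buyer price exceeds the seller price by 20.5: (62.8 − 0.025q) − (17.5 + 0.002q) = 20.5 → q' = 918.5185.
Tax revenue = 20.5 × 918.5185 = $18829.63 thousand.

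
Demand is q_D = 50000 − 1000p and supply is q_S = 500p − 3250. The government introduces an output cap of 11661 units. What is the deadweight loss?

In inverse form: demand p = 50 − 0.001q, supply p = 6.5 + 0.002q.
Competitive equilibrium: 50 − 0.001q = 6.5 + 0.002q → q* = 14500, p* = 35.5.
At q = 11661: demand price = 50 − 0.001·11661 = 38.339; supply price = 6.5 + 0.002·11661 = 29.822.
Δq = 14500 − 11661 = 2839; wedge = 38.339 − 29.822 = 8.517.
Deadweight loss = ½ × 2839 × 8.517 = 12089.88.

12089.88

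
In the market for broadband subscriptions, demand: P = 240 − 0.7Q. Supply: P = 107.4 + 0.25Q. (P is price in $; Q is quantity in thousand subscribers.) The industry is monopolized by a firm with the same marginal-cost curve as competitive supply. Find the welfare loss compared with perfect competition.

Competitive equilibrium: 240 − 0.7Q = 107.4 + 0.25Q → Q* = 139.5789, P* = 142.2947.
Marginal revenue: MR = 240 − 1.4Q. Set MR = MC: 240 − 1.4Q = 107.4 + 0.25Q → Q_m = 80.3636.
Price P_m = 240 − 0.7·80.3636 = 183.7455; MC(Q_m) = 107.4 + 0.25·80.3636 = 127.4909.
Competitive Q* = 139.5789, so ΔQ = 59.2153; wedge = 183.7455 − 127.4909 = 56.2546.
Welfare loss = ½ × 59.2153 × 56.2546 = $1665.57 thousand.

$1665.57 thousand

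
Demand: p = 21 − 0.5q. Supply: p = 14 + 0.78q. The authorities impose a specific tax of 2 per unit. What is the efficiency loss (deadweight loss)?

1.56

Competitive equilibrium: 21 − 0.5q = 14 + 0.78q → q* = 5.4688, p* = 18.2656.
With the tax, the buyer price exceeds the seller price by 2: (21 − 0.5q) − (14 + 0.78q) = 2 → q' = 3.9063.
Δq = 5.4688 − 3.9063 = 1.5625; the wedge equals the tax, 2.
The triangle = ½ × 1.5625 × 2 = 1.56.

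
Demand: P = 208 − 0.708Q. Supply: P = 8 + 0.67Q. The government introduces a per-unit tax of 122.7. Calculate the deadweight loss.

5462.73

Competitive equilibrium: 208 − 0.708Q = 8 + 0.67Q → Q* = 145.1379, P* = 105.2424.
With the tax, the buyer price exceeds the seller price by 122.7: (208 − 0.708Q) − (8 + 0.67Q) = 122.7 → Q' = 56.0958.
ΔQ = 145.1379 − 56.0958 = 89.0421; the wedge equals the tax, 122.7.
Welfare loss = ½ × 89.0421 × 122.7 = 5462.73.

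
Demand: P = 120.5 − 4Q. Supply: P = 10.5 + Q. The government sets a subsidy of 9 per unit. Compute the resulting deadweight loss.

Competitive equilibrium: 120.5 − 4Q = 10.5 + Q → Q* = 22, P* = 32.5.
The subsidy lowers effective supply by 9: P = 1.5 + Q.
New quantity: 120.5 − 4Q = 1.5 + Q → Q' = 23.8.
Overproduction ΔQ = 23.8 − 22 = 1.8; wedge = subsidy = 9.
DWL = ½ × 1.8 × 9 = 8.10.

8.10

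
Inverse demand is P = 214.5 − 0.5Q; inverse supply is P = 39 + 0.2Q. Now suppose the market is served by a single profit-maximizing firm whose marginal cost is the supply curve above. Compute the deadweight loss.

Competitive equilibrium: 214.5 − 0.5Q = 39 + 0.2Q → Q* = 250.7143, P* = 89.1429.
Marginal revenue: MR = 214.5 − Q. Set MR = MC: 214.5 − Q = 39 + 0.2Q → Q_m = 146.25.
Price P_m = 214.5 − 0.5·146.25 = 141.375; MC(Q_m) = 39 + 0.2·146.25 = 68.25.
Competitive Q* = 250.7143, so ΔQ = 104.4643; wedge = 141.375 − 68.25 = 73.125.
Welfare loss = ½ × 104.4643 × 73.125 = 3819.48.

3819.48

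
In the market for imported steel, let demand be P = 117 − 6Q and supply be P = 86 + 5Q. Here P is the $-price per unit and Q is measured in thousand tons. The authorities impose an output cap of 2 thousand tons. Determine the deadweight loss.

Competitive equilibrium: 117 − 6Q = 86 + 5Q → Q* = 2.8182, P* = 100.0909.
At Q = 2: demand price = 117 − 6·2 = 105; supply price = 86 + 5·2 = 96.
ΔQ = 2.8182 − 2 = 0.8182; wedge = 105 − 96 = 9.
DWL = ½ × 0.8182 × 9 = $3.68 thousand.

$3.68 thousand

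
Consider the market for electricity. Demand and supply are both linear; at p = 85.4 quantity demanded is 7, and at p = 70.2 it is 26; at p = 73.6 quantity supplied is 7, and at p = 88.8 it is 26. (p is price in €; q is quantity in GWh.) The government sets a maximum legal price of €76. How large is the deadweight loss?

Demand slope = (70.2 − 85.4)/(26 − 7) = −0.8, so p = 91 − 0.8q.
Supply slope = (88.8 − 73.6)/(26 − 7) = 0.8, so p = 68 + 0.8q.
Competitive equilibrium: 91 − 0.8q = 68 + 0.8q → q* = 14.375, p* = 79.5.
At the ceiling p = 76, quantity supplied = (76 − 68)/0.8 = 10.
Willingness to pay at q' = 10: 91 − 0.8·10 = 83.
Δq = 14.375 − 10 = 4.375; wedge = 83 − 76 = 7.
Deadweight loss = ½ × 4.375 × 7 = €15.31.

€15.31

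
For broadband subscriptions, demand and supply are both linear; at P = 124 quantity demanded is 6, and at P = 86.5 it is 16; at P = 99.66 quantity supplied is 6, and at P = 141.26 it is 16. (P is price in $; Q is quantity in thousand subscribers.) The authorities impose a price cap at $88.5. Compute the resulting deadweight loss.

Demand slope = (86.5 − 124)/(16 − 6) = −3.75, so P = 146.5 − 3.75Q.
Supply slope = (141.26 − 99.66)/(16 − 6) = 4.16, so P = 74.7 + 4.16Q.
Competitive equilibrium: 146.5 − 3.75Q = 74.7 + 4.16Q → Q* = 9.0771, P* = 112.4608.
At the ceiling P = 88.5, quantity supplied = (88.5 − 74.7)/4.16 = 3.3173.
Willingness to pay at Q' = 3.3173: 146.5 − 3.75·3.3173 = 134.0601.
ΔQ = 9.0771 − 3.3173 = 5.7598; wedge = 134.0601 − 88.5 = 45.5601.
Deadweight loss = ½ × 5.7598 × 45.5601 = $131.21 thousand.

$131.21 thousand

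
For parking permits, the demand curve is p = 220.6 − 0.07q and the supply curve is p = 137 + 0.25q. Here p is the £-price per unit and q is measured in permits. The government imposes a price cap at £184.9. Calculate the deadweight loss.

Competitive equilibrium: 220.6 − 0.07q = 137 + 0.25q → q* = 261.25, p* = 202.3125.
At the ceiling p = 184.9, quantity supplied = (184.9 − 137)/0.25 = 191.6.
Willingness to pay at q' = 191.6: 220.6 − 0.07·191.6 = 207.188.
Δq = 261.25 − 191.6 = 69.65; wedge = 207.188 − 184.9 = 22.288.
Deadweight loss = ½ × 69.65 × 22.288 = £776.18.

£776.18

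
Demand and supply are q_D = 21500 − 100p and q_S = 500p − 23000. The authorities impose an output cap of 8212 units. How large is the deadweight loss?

In inverse form: demand p = 215 − 0.01q, supply p = 46 + 0.002q.
Competitive equilibrium: 215 − 0.01q = 46 + 0.002q → q* = 14083.3333, p* = 74.1667.
At q = 8212: demand price = 215 − 0.01·8212 = 132.88; supply price = 46 + 0.002·8212 = 62.424.
Δq = 14083.3333 − 8212 = 5871.3333; wedge = 132.88 − 62.424 = 70.456.
DWL = ½ × 5871.3333 × 70.456 = 206835.33.

206835.33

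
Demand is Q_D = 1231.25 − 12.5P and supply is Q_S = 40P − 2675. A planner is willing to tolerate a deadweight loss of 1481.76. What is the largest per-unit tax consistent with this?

In inverse form: demand P = 98.5 − 0.08Q, supply P = 66.875 + 0.025Q.
Competitive equilibrium: 98.5 − 0.08Q = 66.875 + 0.025Q → Q* = 301.1905, P* = 74.4048.
A tax t gives ΔQ = t/0.105 and wedge t, so DWL = t²/0.21.
t²/0.21 = 1481.76 → t² = 311.1696 → t = 17.64.

17.64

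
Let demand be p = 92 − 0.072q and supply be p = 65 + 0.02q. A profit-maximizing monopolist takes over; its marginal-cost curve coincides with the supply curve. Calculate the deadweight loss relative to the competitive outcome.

763.64

Competitive equilibrium: 92 − 0.072q = 65 + 0.02q → q* = 293.47826, p* = 70.86957.
Marginal revenue: MR = 92 − 0.144q. Set MR = MC: 92 − 0.144q = 65 + 0.02q → q_m = 164.63415.
Price p_m = 92 − 0.072·164.63415 = 80.14634; MC(q_m) = 65 + 0.02·164.63415 = 68.29268.
Competitive q* = 293.47826, so Δq = 128.84411; wedge = 80.14634 − 68.29268 = 11.85366.
DWL = ½ × 128.84411 × 11.85366 = 763.64.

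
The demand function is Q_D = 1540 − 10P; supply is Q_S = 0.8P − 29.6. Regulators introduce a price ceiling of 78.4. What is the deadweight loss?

1935.39

In inverse form: demand P = 154 − 0.1Q, supply P = 37 + 1.25Q.
Competitive equilibrium: 154 − 0.1Q = 37 + 1.25Q → Q* = 86.6667, P* = 145.3333.
At the ceiling P = 78.4, quantity supplied = (78.4 − 37)/1.25 = 33.12.
Willingness to pay at Q' = 33.12: 154 − 0.1·33.12 = 150.688.
ΔQ = 86.6667 − 33.12 = 53.5467; wedge = 150.688 − 78.4 = 72.288.
Welfare loss = ½ × 53.5467 × 72.288 = 1935.39.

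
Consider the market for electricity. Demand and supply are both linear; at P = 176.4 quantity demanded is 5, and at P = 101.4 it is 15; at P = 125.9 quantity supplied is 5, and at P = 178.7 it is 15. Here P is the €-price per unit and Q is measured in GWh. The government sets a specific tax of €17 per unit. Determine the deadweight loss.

Demand slope = (101.4 − 176.4)/(15 − 5) = −7.5, so P = 213.9 − 7.5Q.
Supply slope = (178.7 − 125.9)/(15 − 5) = 5.28, so P = 99.5 + 5.28Q.
Competitive equilibrium: 213.9 − 7.5Q = 99.5 + 5.28Q → Q* = 8.9515, P* = 146.7638.
With the tax, the buyer price exceeds the seller price by 17: (213.9 − 7.5Q) − (99.5 + 5.28Q) = 17 → Q' = 7.6213.
ΔQ = 8.9515 − 7.6213 = 1.3302; the wedge equals the tax, 17.
The triangle = ½ × 1.3302 × 17 = €11.31.

€11.31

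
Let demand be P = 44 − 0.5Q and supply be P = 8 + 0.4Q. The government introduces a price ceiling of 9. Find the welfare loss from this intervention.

Competitive equilibrium: 44 − 0.5Q = 8 + 0.4Q → Q* = 40, P* = 24.
At the ceiling P = 9, quantity supplied = (9 − 8)/0.4 = 2.5.
Willingness to pay at Q' = 2.5: 44 − 0.5·2.5 = 42.75.
ΔQ = 40 − 2.5 = 37.5; wedge = 42.75 − 9 = 33.75.
DWL = ½ × 37.5 × 33.75 = 632.81.

632.81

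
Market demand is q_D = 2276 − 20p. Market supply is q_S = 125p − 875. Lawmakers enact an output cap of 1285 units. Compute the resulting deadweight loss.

In inverse form: demand p = 113.8 − 0.05q, supply p = 7 + 0.008q.
Competitive equilibrium: 113.8 − 0.05q = 7 + 0.008q → q* = 1841.3793, p* = 21.731.
At q = 1285: demand price = 113.8 − 0.05·1285 = 49.55; supply price = 7 + 0.008·1285 = 17.28.
Δq = 1841.3793 − 1285 = 556.3793; wedge = 49.55 − 17.28 = 32.27.
Welfare loss = ½ × 556.3793 × 32.27 = 8977.18.

8977.18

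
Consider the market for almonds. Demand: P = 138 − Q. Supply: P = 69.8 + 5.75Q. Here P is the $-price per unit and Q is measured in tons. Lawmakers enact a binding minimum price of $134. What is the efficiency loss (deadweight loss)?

$125.74

Competitive equilibrium: 138 − Q = 69.8 + 5.75Q → Q* = 10.1037, P* = 127.8963.
At the floor P = 134, quantity demanded = (138 − 134)/1 = 4.
Sellers' marginal cost at Q' = 4: 69.8 + 5.75·4 = 92.8.
ΔQ = 10.1037 − 4 = 6.1037; wedge = 134 − 92.8 = 41.2.
Welfare loss = ½ × 6.1037 × 41.2 = $125.74.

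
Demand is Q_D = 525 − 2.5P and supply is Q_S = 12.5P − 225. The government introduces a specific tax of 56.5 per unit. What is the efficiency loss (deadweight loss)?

3325.26

In inverse form: demand P = 210 − 0.4Q, supply P = 18 + 0.08Q.
Competitive equilibrium: 210 − 0.4Q = 18 + 0.08Q → Q* = 400, P* = 50.
With the tax, the buyer price exceeds the seller price by 56.5: (210 − 0.4Q) − (18 + 0.08Q) = 56.5 → Q' = 282.2917.
ΔQ = 400 − 282.2917 = 117.7083; the wedge equals the tax, 56.5.
DWL = ½ × 117.7083 × 56.5 = 3325.26.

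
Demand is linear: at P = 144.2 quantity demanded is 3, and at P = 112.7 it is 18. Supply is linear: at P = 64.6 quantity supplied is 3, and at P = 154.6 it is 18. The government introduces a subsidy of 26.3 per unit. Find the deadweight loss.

42.70

Demand slope = (112.7 − 144.2)/(18 − 3) = −2.1, so P = 150.5 − 2.1Q.
Supply slope = (154.6 − 64.6)/(18 − 3) = 6, so P = 46.6 + 6Q.
Competitive equilibrium: 150.5 − 2.1Q = 46.6 + 6Q → Q* = 12.8272, P* = 123.563.
The subsidy lowers effective supply by 26.3: P = 20.3 + 6Q.
New quantity: 150.5 − 2.1Q = 20.3 + 6Q → Q' = 16.0741.
Overproduction ΔQ = 16.0741 − 12.8272 = 3.2469; wedge = subsidy = 26.3.
DWL = ½ × 3.2469 × 26.3 = 42.70.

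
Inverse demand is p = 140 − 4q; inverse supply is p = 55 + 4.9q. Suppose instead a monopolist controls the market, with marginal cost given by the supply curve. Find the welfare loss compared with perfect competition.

39.03

Competitive equilibrium: 140 − 4q = 55 + 4.9q → q* = 9.5506, p* = 101.7978.
Marginal revenue: MR = 140 − 8q. Set MR = MC: 140 − 8q = 55 + 4.9q → q_m = 6.5891.
Price p_m = 140 − 4·6.5891 = 113.6436; MC(q_m) = 55 + 4.9·6.5891 = 87.2866.
Competitive q* = 9.5506, so Δq = 2.9615; wedge = 113.6436 − 87.2866 = 26.357.
DWL = ½ × 2.9615 × 26.357 = 39.03.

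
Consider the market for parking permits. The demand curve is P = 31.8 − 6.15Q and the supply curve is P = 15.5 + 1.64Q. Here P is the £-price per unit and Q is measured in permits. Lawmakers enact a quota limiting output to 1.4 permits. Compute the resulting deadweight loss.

£1.87

Competitive equilibrium: 31.8 − 6.15Q = 15.5 + 1.64Q → Q* = 2.0924, P* = 18.9316.
At Q = 1.4: demand price = 31.8 − 6.15·1.4 = 23.19; supply price = 15.5 + 1.64·1.4 = 17.796.
ΔQ = 2.0924 − 1.4 = 0.6924; wedge = 23.19 − 17.796 = 5.394.
Welfare loss = ½ × 0.6924 × 5.394 = £1.87.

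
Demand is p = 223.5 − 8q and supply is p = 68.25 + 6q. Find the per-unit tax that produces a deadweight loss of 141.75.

63

Competitive equilibrium: 223.5 − 8q = 68.25 + 6q → q* = 11.0893, p* = 134.7857.
A tax t gives Δq = t/14 and wedge t, so DWL = t²/28.
t²/28 = 141.75 → t² = 3969 → t = 63.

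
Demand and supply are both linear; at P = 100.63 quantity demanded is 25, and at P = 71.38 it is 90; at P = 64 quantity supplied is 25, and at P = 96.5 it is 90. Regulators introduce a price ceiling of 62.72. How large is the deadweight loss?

803.07

Demand slope = (71.38 − 100.63)/(90 − 25) = −0.45, so P = 111.88 − 0.45Q.
Supply slope = (96.5 − 64)/(90 − 25) = 0.5, so P = 51.5 + 0.5Q.
Competitive equilibrium: 111.88 − 0.45Q = 51.5 + 0.5Q → Q* = 63.5579, P* = 83.2789.
At the ceiling P = 62.72, quantity supplied = (62.72 − 51.5)/0.5 = 22.44.
Willingness to pay at Q' = 22.44: 111.88 − 0.45·22.44 = 101.782.
ΔQ = 63.5579 − 22.44 = 41.1179; wedge = 101.782 − 62.72 = 39.062.
Welfare loss = ½ × 41.1179 × 39.062 = 803.07.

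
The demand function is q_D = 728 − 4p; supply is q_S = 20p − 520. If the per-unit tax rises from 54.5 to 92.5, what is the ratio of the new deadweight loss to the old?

In inverse form: demand p = 182 − 0.25q, supply p = 26 + 0.05q.
Competitive equilibrium: 182 − 0.25q = 26 + 0.05q → q* = 520, p* = 52.
For a per-unit tax t: Δq = t/0.3, so DWL = ½·t·(t/0.3) = t²/0.6.
At t = 54.5: DWL = 4950.417. At t = 92.5: DWL = 14260.417.
Ratio = (92.5/54.5)² = 2.881.

2.881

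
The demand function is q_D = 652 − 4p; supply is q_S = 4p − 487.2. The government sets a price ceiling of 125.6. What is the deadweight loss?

1128.96

In inverse form: demand p = 163 − 0.25q, supply p = 121.8 + 0.25q.
Competitive equilibrium: 163 − 0.25q = 121.8 + 0.25q → q* = 82.4, p* = 142.4.
At the ceiling p = 125.6, quantity supplied = (125.6 − 121.8)/0.25 = 15.2.
Willingness to pay at q' = 15.2: 163 − 0.25·15.2 = 159.2.
Δq = 82.4 − 15.2 = 67.2; wedge = 159.2 − 125.6 = 33.6.
Welfare loss = ½ × 67.2 × 33.6 = 1128.96.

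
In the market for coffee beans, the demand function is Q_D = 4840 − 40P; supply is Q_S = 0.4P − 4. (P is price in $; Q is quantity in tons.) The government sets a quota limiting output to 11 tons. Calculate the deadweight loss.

$1371.56

In inverse form: demand P = 121 − 0.025Q, supply P = 10 + 2.5Q.
Competitive equilibrium: 121 − 0.025Q = 10 + 2.5Q → Q* = 43.9604, P* = 119.901.
At Q = 11: demand price = 121 − 0.025·11 = 120.725; supply price = 10 + 2.5·11 = 37.5.
ΔQ = 43.9604 − 11 = 32.9604; wedge = 120.725 − 37.5 = 83.225.
DWL = ½ × 32.9604 × 83.225 = $1371.56.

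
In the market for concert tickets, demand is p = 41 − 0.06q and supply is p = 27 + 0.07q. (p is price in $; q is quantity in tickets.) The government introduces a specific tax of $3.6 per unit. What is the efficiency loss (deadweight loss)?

$49.85

Competitive equilibrium: 41 − 0.06q = 27 + 0.07q → q* = 107.6923, p* = 34.5385.
With the tax, the buyer price exceeds the seller price by 3.6: (41 − 0.06q) − (27 + 0.07q) = 3.6 → q' = 80.
Δq = 107.6923 − 80 = 27.6923; the wedge equals the tax, 3.6.
Welfare loss = ½ × 27.6923 × 3.6 = $49.85.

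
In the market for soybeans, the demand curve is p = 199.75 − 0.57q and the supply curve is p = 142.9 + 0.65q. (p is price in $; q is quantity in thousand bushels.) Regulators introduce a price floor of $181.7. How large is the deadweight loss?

Competitive equilibrium: 199.75 − 0.57q = 142.9 + 0.65q → q* = 46.5984, p* = 173.1889.
At the floor p = 181.7, quantity demanded = (199.75 − 181.7)/0.57 = 31.6667.
Sellers' marginal cost at q' = 31.6667: 142.9 + 0.65·31.6667 = 163.4834.
Δq = 46.5984 − 31.6667 = 14.9317; wedge = 181.7 − 163.4834 = 18.2166.
Deadweight loss = ½ × 14.9317 × 18.2166 = $136 thousand.

$136 thousand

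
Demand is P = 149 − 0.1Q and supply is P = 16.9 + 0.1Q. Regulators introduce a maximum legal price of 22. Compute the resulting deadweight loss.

Competitive equilibrium: 149 − 0.1Q = 16.9 + 0.1Q → Q* = 660.5, P* = 82.95.
At the ceiling P = 22, quantity supplied = (22 − 16.9)/0.1 = 51.
Willingness to pay at Q' = 51: 149 − 0.1·51 = 143.9.
ΔQ = 660.5 − 51 = 609.5; wedge = 143.9 − 22 = 121.9.
Welfare loss = ½ × 609.5 × 121.9 = 37149.025.

37149.025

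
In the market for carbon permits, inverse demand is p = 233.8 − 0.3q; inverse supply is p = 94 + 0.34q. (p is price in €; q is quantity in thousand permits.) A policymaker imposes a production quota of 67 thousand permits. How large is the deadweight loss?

Competitive equilibrium: 233.8 − 0.3q = 94 + 0.34q → q* = 218.4375, p* = 168.2688.
At q = 67: demand price = 233.8 − 0.3·67 = 213.7; supply price = 94 + 0.34·67 = 116.78.
Δq = 218.4375 − 67 = 151.4375; wedge = 213.7 − 116.78 = 96.92.
Welfare loss = ½ × 151.4375 × 96.92 = €7338.66 thousand.

€7338.66 thousand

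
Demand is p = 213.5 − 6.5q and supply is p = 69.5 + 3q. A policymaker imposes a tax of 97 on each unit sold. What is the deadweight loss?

Competitive equilibrium: 213.5 − 6.5q = 69.5 + 3q → q* = 15.1579, p* = 114.9737.
With the tax, the buyer price exceeds the seller price by 97: (213.5 − 6.5q) − (69.5 + 3q) = 97 → q' = 4.9474.
Δq = 15.1579 − 4.9474 = 10.2105; the wedge equals the tax, 97.
Welfare loss = ½ × 10.2105 × 97 = 495.21.

495.21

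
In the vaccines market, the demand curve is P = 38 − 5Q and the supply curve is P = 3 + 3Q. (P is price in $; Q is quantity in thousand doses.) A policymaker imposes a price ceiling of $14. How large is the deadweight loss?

$2.01 thousand

Competitive equilibrium: 38 − 5Q = 3 + 3Q → Q* = 4.375, P* = 16.125.
At the ceiling P = 14, quantity supplied = (14 − 3)/3 = 3.6667.
Willingness to pay at Q' = 3.6667: 38 − 5·3.6667 = 19.6665.
ΔQ = 4.375 − 3.6667 = 0.7083; wedge = 19.6665 − 14 = 5.6665.
The triangle = ½ × 0.7083 × 5.6665 = $2.01 thousand.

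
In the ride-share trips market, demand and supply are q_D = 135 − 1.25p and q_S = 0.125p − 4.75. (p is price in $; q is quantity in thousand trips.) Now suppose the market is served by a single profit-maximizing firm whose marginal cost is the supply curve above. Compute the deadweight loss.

In inverse form: demand p = 108 − 0.8q, supply p = 38 + 8q.
Competitive equilibrium: 108 − 0.8q = 38 + 8q → q* = 7.9545, p* = 101.6364.
Marginal revenue: MR = 108 − 1.6q. Set MR = MC: 108 − 1.6q = 38 + 8q → q_m = 7.2917.
Price p_m = 108 − 0.8·7.2917 = 102.1666; MC(q_m) = 38 + 8·7.2917 = 96.3336.
Competitive q* = 7.9545, so Δq = 0.6628; wedge = 102.1666 − 96.3336 = 5.833.
Deadweight loss = ½ × 0.6628 × 5.833 = $1.93 thousand.

$1.93 thousand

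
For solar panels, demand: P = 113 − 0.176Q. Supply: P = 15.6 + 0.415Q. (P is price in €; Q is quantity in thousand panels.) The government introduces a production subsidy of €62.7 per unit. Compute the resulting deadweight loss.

Competitive equilibrium: 113 − 0.176Q = 15.6 + 0.415Q → Q* = 164.80541, P* = 83.99425.
The subsidy lowers effective supply by 62.7: P = 0.415Q − 47.1.
New quantity: 113 − 0.176Q = 0.415Q − 47.1 → Q' = 270.89679.
Overproduction ΔQ = 270.89679 − 164.80541 = 106.09138; wedge = subsidy = 62.7.
The triangle = ½ × 106.09138 × 62.7 = €3325.96 thousand.

€3325.96 thousand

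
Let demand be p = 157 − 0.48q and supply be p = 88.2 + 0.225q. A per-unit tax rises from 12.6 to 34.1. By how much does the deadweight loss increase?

Competitive equilibrium: 157 − 0.48q = 88.2 + 0.225q → q* = 97.5887, p* = 110.1574.
For a per-unit tax t: Δq = t/0.705, so DWL = ½·t·(t/0.705) = t²/1.41.
At t = 12.6: DWL = 112.596. At t = 34.1: DWL = 824.688.
Increase = 824.688 − 112.596 = 712.09.

712.09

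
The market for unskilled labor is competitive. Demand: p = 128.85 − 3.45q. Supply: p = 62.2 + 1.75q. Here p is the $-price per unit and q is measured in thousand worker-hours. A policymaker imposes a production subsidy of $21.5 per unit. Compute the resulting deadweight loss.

Competitive equilibrium: 128.85 − 3.45q = 62.2 + 1.75q → q* = 12.8173, p* = 84.6303.
The subsidy lowers effective supply by 21.5: p = 40.7 + 1.75q.
New quantity: 128.85 − 3.45q = 40.7 + 1.75q → q' = 16.9519.
Overproduction Δq = 16.9519 − 12.8173 = 4.1346; wedge = subsidy = 21.5.
DWL = ½ × 4.1346 × 21.5 = $44.45 thousand.

$44.45 thousand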